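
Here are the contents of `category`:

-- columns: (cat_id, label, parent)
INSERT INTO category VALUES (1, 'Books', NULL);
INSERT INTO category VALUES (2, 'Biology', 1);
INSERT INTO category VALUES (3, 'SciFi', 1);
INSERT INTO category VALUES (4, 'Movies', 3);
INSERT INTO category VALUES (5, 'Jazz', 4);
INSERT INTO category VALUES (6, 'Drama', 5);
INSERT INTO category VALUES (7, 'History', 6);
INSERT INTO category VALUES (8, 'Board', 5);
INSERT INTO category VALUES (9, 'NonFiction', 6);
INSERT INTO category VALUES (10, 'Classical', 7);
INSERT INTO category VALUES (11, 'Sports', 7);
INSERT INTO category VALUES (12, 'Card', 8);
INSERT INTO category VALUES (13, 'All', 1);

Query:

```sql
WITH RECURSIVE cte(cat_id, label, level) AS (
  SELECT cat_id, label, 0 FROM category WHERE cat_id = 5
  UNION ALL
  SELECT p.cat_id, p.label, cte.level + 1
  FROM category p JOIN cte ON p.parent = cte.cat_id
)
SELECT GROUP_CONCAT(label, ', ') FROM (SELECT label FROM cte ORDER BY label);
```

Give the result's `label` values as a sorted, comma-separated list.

Board, Card, Classical, Drama, History, Jazz, NonFiction, Sports

Base: cat_id=5 (Jazz) at level 0.
Iteration 1: rows with parent in {5} -> Drama (id 6, level 1), Board (id 8, level 1).
Iteration 2: rows with parent in {6,8} -> History (id 7, level 2), NonFiction (id 9, level 2), Card (id 12, level 2).
Iteration 3: rows with parent in {7,9,12} -> Classical (id 10, level 3), Sports (id 11, level 3).
Iteration 4: no rows with parent in {10,11}; recursion stops.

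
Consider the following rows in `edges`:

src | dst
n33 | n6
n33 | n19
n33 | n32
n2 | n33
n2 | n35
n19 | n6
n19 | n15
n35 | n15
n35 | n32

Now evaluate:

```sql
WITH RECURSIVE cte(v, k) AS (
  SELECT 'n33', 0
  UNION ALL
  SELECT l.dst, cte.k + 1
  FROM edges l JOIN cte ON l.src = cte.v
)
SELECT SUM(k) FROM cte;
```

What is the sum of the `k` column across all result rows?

Base: (n33, k=0).
Iteration 1: edges from {n33} -> (n19, k=1), (n32, k=1), (n6, k=1).
Iteration 2: edges from {n19,n32,n6} -> (n15, k=2), (n6, k=2).
Iteration 3: no outgoing edges from {n15,n6}; recursion stops.
SUM(k) = 0 + 1 + 1 + 1 + 2 + 2 = 7.

7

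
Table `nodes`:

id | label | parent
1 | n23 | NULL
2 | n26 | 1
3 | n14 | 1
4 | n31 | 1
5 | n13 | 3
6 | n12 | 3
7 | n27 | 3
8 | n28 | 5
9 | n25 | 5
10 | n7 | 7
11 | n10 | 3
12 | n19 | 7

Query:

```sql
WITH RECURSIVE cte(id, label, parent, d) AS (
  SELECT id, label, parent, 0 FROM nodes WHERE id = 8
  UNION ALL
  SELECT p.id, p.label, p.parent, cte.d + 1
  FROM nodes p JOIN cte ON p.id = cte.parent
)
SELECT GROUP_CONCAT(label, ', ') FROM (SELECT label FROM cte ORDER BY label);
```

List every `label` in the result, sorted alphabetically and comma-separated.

Base: id=8 (n28), parent=5, d 0.
Iteration 1: join on id=5 -> n13 (id 5, parent=3, d 1).
Iteration 2: join on id=3 -> n14 (id 3, parent=1, d 2).
Iteration 3: join on id=1 -> n23 (id 1, parent=NULL, d 3).
Iteration 4: parent is NULL; no match; recursion stops.

n13, n14, n23, n28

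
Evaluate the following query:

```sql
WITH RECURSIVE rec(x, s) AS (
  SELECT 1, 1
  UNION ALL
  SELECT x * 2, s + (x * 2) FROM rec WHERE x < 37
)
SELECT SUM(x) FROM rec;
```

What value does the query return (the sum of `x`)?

127

Base: x=1, s=1.
Iteration 1: 1 < 37 holds -> x = 1 * 2 = 2, s = 1 + 2 = 3.
Iteration 2: 2 < 37 holds -> x = 2 * 2 = 4, s = 3 + 4 = 7.
Iteration 3: 4 < 37 holds -> x = 4 * 2 = 8, s = 7 + 8 = 15.
Iteration 4: 8 < 37 holds -> x = 8 * 2 = 16, s = 15 + 16 = 31.
Iteration 5: 16 < 37 holds -> x = 16 * 2 = 32, s = 31 + 32 = 63.
Iteration 6: 32 < 37 holds -> x = 32 * 2 = 64, s = 63 + 64 = 127.
Iteration 7: 64 < 37 fails; recursion stops.
SUM(x) = 1 + 2 + 4 + 8 + 16 + 32 + 64 = 127.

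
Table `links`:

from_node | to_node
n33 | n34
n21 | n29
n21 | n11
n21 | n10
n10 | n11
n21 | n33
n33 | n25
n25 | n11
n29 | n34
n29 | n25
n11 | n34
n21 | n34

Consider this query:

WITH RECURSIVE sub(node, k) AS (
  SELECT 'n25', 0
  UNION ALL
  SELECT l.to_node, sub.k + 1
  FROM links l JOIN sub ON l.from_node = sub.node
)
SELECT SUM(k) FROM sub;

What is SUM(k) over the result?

Base: (n25, k=0).
Iteration 1: edges from {n25} -> (n11, k=1).
Iteration 2: edges from {n11} -> (n34, k=2).
Iteration 3: no outgoing edges from {n34}; recursion stops.
SUM(k) = 0 + 1 + 2 = 3.

3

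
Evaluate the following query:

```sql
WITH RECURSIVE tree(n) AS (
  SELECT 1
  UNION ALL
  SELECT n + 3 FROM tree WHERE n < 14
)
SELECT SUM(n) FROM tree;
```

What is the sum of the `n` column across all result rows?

Base: n=1.
Iteration 1: 1 < 14 holds -> n = 1 + 3 = 4.
Iteration 2: 4 < 14 holds -> n = 4 + 3 = 7.
Iteration 3: 7 < 14 holds -> n = 7 + 3 = 10.
Iteration 4: 10 < 14 holds -> n = 10 + 3 = 13.
Iteration 5: 13 < 14 holds -> n = 13 + 3 = 16.
Iteration 6: 16 < 14 fails; recursion stops.
SUM(n) = 1 + 4 + 7 + 10 + 13 + 16 = 51.

51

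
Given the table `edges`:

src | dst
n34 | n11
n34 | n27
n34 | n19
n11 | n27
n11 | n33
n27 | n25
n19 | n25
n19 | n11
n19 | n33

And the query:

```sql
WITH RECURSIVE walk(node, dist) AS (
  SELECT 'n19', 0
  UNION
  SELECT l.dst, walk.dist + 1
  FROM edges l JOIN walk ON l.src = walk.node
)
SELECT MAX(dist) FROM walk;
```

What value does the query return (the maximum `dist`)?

3

Base: (n19, dist=0).
Iteration 1: edges from {n19} -> (n11, dist=1), (n25, dist=1), (n33, dist=1).
Iteration 2: edges from {n11,n25,n33} -> (n27, dist=2), (n33, dist=2).
Iteration 3: edges from {n27,n33} -> (n25, dist=3).
Iteration 4: no outgoing edges from {n25}; recursion stops.
dist values: 0, 1, 1, 1, 2, 2, 3; the maximum is 3.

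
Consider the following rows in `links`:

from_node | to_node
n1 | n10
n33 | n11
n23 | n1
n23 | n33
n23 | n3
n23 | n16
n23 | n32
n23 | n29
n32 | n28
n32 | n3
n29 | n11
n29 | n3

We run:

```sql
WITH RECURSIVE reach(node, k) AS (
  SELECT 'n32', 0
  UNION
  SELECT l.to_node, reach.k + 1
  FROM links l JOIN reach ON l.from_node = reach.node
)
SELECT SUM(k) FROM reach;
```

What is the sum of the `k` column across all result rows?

2

Base: (n32, k=0).
Iteration 1: edges from {n32} -> (n28, k=1), (n3, k=1).
Iteration 2: no outgoing edges from {n28,n3}; recursion stops.
SUM(k) = 0 + 1 + 1 = 2.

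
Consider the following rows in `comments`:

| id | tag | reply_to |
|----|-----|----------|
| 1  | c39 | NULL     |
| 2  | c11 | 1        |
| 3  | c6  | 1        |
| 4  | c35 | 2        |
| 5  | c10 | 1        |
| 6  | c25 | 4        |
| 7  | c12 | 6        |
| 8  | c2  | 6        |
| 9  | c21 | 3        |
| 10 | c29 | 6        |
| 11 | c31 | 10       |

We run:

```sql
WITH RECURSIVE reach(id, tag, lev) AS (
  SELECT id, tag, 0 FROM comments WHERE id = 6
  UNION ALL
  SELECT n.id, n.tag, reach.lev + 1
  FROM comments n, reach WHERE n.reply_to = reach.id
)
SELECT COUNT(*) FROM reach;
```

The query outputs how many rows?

5

Base: id=6 (c25) at lev 0.
Iteration 1: rows with reply_to in {6} -> c12 (id 7, lev 1), c2 (id 8, lev 1), c29 (id 10, lev 1).
Iteration 2: rows with reply_to in {7,8,10} -> c31 (id 11, lev 2).
Iteration 3: no rows with reply_to in {11}; recursion stops.
Total rows emitted: 5.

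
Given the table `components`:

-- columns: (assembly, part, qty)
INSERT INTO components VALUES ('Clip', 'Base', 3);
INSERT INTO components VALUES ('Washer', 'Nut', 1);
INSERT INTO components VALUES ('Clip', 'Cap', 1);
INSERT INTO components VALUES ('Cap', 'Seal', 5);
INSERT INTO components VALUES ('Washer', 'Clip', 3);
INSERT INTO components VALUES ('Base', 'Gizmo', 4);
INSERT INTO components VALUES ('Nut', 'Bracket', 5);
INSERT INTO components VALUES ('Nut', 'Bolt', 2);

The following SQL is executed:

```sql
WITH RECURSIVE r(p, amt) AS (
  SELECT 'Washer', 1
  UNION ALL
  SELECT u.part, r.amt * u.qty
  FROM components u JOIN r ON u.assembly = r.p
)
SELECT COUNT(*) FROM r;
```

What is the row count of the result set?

9

Base: (Washer, amt=1).
Iteration 1: components of {Washer} -> Clip = 1*3 = 3, Nut = 1*1 = 1.
Iteration 2: components of {Clip,Nut} -> Base = 3*3 = 9, Bolt = 1*2 = 2, Bracket = 1*5 = 5, Cap = 3*1 = 3.
Iteration 3: components of {Base,Bolt,Bracket,Cap} -> Gizmo = 9*4 = 36, Seal = 3*5 = 15.
Iteration 4: no further components; recursion stops.
Total rows emitted: 9.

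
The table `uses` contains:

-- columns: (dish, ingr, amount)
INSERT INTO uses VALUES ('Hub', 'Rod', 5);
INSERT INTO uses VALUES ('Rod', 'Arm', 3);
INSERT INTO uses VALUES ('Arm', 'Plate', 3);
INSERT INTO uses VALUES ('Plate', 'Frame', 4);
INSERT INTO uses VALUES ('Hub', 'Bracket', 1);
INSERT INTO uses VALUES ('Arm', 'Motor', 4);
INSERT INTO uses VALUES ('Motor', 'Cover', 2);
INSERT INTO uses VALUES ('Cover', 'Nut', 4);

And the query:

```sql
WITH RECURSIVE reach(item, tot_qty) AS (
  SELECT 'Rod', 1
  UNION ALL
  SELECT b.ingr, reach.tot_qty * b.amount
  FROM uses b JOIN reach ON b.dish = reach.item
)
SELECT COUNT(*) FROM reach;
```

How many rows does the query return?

Base: (Rod, tot_qty=1).
Iteration 1: components of {Rod} -> Arm = 1*3 = 3.
Iteration 2: components of {Arm} -> Motor = 3*4 = 12, Plate = 3*3 = 9.
Iteration 3: components of {Motor,Plate} -> Cover = 12*2 = 24, Frame = 9*4 = 36.
Iteration 4: components of {Cover,Frame} -> Nut = 24*4 = 96.
Iteration 5: no further components; recursion stops.
Total rows emitted: 7.

7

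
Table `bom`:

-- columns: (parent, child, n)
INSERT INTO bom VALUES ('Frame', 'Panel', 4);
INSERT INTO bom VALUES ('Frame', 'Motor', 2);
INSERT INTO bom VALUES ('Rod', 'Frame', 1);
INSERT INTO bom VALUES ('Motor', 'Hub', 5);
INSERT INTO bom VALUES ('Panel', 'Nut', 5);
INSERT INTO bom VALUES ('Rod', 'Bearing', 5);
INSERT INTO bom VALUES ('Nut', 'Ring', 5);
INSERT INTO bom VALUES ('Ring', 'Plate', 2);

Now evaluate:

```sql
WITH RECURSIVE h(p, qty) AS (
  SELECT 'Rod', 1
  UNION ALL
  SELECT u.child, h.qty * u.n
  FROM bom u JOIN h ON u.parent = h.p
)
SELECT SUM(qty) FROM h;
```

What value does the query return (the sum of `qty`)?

Base: (Rod, qty=1).
Iteration 1: components of {Rod} -> Bearing = 1*5 = 5, Frame = 1*1 = 1.
Iteration 2: components of {Bearing,Frame} -> Motor = 1*2 = 2, Panel = 1*4 = 4.
Iteration 3: components of {Motor,Panel} -> Hub = 2*5 = 10, Nut = 4*5 = 20.
Iteration 4: components of {Hub,Nut} -> Ring = 20*5 = 100.
Iteration 5: components of {Ring} -> Plate = 100*2 = 200.
Iteration 6: no further components; recursion stops.
SUM(qty) = 1 + 1 + 5 + 4 + 2 + 20 + 10 + 100 + 200 = 343.

343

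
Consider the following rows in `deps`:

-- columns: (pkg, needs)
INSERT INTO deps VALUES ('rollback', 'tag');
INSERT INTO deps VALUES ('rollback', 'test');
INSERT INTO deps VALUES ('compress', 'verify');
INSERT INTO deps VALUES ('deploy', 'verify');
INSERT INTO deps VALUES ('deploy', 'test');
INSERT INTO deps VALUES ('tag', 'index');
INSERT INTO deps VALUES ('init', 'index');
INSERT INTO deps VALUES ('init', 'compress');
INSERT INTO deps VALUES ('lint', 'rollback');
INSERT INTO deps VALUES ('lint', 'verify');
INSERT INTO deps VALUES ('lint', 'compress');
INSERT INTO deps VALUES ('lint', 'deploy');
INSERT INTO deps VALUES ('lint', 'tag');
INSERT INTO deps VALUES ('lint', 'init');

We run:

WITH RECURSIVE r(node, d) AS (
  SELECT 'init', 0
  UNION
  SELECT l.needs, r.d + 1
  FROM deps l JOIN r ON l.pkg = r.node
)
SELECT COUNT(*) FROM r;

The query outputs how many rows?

4

Base: (init, d=0).
Iteration 1: edges from {init} -> (compress, d=1), (index, d=1).
Iteration 2: edges from {compress,index} -> (verify, d=2).
Iteration 3: no outgoing edges from {verify}; recursion stops.
Total rows emitted: 4.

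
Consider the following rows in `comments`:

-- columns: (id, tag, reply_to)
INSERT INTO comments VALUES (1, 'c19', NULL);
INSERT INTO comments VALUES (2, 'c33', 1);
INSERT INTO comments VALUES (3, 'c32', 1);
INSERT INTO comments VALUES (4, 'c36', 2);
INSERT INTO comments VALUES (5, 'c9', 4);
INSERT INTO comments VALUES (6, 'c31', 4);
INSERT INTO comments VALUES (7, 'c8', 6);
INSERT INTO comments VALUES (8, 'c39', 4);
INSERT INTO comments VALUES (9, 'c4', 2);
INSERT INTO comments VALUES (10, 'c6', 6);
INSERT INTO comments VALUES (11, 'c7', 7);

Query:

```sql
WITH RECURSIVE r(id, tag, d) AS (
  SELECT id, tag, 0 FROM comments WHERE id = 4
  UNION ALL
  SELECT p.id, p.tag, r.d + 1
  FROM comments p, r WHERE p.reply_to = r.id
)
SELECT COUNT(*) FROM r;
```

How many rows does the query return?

7

Base: id=4 (c36) at d 0.
Iteration 1: rows with reply_to in {4} -> c9 (id 5, d 1), c31 (id 6, d 1), c39 (id 8, d 1).
Iteration 2: rows with reply_to in {5,6,8} -> c8 (id 7, d 2), c6 (id 10, d 2).
Iteration 3: rows with reply_to in {7,10} -> c7 (id 11, d 3).
Iteration 4: no rows with reply_to in {11}; recursion stops.
Total rows emitted: 7.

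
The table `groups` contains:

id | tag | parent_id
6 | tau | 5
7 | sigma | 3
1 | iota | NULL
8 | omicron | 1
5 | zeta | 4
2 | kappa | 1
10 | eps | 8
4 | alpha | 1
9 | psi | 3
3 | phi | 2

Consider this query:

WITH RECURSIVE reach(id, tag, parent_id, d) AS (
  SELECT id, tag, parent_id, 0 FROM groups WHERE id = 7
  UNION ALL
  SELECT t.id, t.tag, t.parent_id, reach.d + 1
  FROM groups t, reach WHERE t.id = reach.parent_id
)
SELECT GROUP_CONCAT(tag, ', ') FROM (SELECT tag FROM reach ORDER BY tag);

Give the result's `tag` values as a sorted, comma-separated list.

iota, kappa, phi, sigma

Base: id=7 (sigma), parent_id=3, d 0.
Iteration 1: join on id=3 -> phi (id 3, parent_id=2, d 1).
Iteration 2: join on id=2 -> kappa (id 2, parent_id=1, d 2).
Iteration 3: join on id=1 -> iota (id 1, parent_id=NULL, d 3).
Iteration 4: parent_id is NULL; no match; recursion stops.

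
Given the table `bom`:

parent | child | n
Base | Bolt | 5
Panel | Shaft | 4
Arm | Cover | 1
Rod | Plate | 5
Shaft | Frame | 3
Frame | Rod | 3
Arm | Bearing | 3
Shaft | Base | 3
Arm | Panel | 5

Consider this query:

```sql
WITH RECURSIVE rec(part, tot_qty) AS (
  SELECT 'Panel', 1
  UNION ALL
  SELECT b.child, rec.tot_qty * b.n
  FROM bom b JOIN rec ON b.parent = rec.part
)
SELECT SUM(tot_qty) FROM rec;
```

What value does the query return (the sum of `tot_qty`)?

305

Base: (Panel, tot_qty=1).
Iteration 1: components of {Panel} -> Shaft = 1*4 = 4.
Iteration 2: components of {Shaft} -> Base = 4*3 = 12, Frame = 4*3 = 12.
Iteration 3: components of {Base,Frame} -> Bolt = 12*5 = 60, Rod = 12*3 = 36.
Iteration 4: components of {Bolt,Rod} -> Plate = 36*5 = 180.
Iteration 5: no further components; recursion stops.
SUM(tot_qty) = 1 + 4 + 12 + 12 + 60 + 36 + 180 = 305.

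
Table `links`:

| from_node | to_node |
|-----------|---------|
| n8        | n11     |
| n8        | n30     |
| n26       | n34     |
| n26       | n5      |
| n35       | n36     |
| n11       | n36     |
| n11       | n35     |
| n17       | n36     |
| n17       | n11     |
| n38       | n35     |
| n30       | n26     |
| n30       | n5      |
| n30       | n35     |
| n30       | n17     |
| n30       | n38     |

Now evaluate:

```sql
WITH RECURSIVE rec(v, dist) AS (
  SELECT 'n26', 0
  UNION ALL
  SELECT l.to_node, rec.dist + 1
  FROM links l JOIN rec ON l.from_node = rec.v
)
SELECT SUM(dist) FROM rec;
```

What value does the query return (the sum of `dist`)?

2

Base: (n26, dist=0).
Iteration 1: edges from {n26} -> (n34, dist=1), (n5, dist=1).
Iteration 2: no outgoing edges from {n34,n5}; recursion stops.
SUM(dist) = 0 + 1 + 1 = 2.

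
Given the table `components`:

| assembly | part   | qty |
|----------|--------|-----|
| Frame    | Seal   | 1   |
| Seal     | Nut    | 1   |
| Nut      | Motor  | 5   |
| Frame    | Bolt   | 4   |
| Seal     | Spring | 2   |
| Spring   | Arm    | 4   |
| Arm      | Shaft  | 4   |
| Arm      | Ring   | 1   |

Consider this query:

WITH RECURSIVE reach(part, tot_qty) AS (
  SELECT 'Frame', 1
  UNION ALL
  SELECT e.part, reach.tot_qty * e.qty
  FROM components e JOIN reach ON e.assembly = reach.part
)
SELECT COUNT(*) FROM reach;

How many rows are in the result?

9

Base: (Frame, tot_qty=1).
Iteration 1: components of {Frame} -> Bolt = 1*4 = 4, Seal = 1*1 = 1.
Iteration 2: components of {Bolt,Seal} -> Nut = 1*1 = 1, Spring = 1*2 = 2.
Iteration 3: components of {Nut,Spring} -> Arm = 2*4 = 8, Motor = 1*5 = 5.
Iteration 4: components of {Arm,Motor} -> Ring = 8*1 = 8, Shaft = 8*4 = 32.
Iteration 5: no further components; recursion stops.
Total rows emitted: 9.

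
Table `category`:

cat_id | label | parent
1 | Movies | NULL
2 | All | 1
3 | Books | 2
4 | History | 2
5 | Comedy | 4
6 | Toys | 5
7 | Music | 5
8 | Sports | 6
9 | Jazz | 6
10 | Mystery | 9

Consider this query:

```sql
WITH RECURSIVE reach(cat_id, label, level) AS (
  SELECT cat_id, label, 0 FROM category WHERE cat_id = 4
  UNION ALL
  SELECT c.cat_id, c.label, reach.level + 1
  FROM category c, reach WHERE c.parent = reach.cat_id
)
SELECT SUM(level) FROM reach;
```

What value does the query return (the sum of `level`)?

Base: cat_id=4 (History) at level 0.
Iteration 1: rows with parent in {4} -> Comedy (id 5, level 1).
Iteration 2: rows with parent in {5} -> Toys (id 6, level 2), Music (id 7, level 2).
Iteration 3: rows with parent in {6,7} -> Sports (id 8, level 3), Jazz (id 9, level 3).
Iteration 4: rows with parent in {8,9} -> Mystery (id 10, level 4).
Iteration 5: no rows with parent in {10}; recursion stops.
SUM(level) = 0 + 1 + 2 + 2 + 3 + 3 + 4 = 15.

15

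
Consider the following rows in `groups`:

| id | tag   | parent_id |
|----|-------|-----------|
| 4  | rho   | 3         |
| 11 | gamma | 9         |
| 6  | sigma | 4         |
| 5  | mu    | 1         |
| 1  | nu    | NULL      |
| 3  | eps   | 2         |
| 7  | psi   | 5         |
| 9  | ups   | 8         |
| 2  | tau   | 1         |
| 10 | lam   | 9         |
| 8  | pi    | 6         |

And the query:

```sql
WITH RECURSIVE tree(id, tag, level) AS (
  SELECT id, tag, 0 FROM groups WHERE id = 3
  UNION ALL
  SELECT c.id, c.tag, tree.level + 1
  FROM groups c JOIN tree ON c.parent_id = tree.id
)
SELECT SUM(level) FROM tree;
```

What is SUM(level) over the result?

Base: id=3 (eps) at level 0.
Iteration 1: rows with parent_id in {3} -> rho (id 4, level 1).
Iteration 2: rows with parent_id in {4} -> sigma (id 6, level 2).
Iteration 3: rows with parent_id in {6} -> pi (id 8, level 3).
Iteration 4: rows with parent_id in {8} -> ups (id 9, level 4).
Iteration 5: rows with parent_id in {9} -> lam (id 10, level 5), gamma (id 11, level 5).
Iteration 6: no rows with parent_id in {10,11}; recursion stops.
SUM(level) = 0 + 1 + 2 + 3 + 4 + 5 + 5 = 20.

20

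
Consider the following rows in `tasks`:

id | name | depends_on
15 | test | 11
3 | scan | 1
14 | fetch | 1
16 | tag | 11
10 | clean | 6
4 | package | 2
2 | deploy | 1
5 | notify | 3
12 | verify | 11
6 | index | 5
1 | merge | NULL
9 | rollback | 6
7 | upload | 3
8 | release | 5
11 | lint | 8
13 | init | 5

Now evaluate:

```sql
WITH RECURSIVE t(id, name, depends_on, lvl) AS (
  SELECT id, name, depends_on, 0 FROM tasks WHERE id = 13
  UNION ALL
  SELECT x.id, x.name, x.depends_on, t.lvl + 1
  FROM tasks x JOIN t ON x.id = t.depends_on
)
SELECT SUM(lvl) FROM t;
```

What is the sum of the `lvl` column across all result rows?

Base: id=13 (init), depends_on=5, lvl 0.
Iteration 1: join on id=5 -> notify (id 5, depends_on=3, lvl 1).
Iteration 2: join on id=3 -> scan (id 3, depends_on=1, lvl 2).
Iteration 3: join on id=1 -> merge (id 1, depends_on=NULL, lvl 3).
Iteration 4: depends_on is NULL; no match; recursion stops.
SUM(lvl) = 0 + 1 + 2 + 3 = 6.

6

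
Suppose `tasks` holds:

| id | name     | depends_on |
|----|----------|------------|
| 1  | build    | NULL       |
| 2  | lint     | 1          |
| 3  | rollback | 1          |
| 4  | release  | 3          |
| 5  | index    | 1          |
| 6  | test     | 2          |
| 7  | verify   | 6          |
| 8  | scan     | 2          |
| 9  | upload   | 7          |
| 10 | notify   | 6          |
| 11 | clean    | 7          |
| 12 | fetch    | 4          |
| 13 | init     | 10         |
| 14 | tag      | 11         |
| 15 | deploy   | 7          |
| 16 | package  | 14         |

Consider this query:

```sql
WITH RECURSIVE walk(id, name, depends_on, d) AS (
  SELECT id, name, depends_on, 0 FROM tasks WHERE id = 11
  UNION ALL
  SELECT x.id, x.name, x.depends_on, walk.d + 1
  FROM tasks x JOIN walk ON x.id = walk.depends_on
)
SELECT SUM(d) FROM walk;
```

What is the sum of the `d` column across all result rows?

10

Base: id=11 (clean), depends_on=7, d 0.
Iteration 1: join on id=7 -> verify (id 7, depends_on=6, d 1).
Iteration 2: join on id=6 -> test (id 6, depends_on=2, d 2).
Iteration 3: join on id=2 -> lint (id 2, depends_on=1, d 3).
Iteration 4: join on id=1 -> build (id 1, depends_on=NULL, d 4).
Iteration 5: depends_on is NULL; no match; recursion stops.
SUM(d) = 0 + 1 + 2 + 3 + 4 = 10.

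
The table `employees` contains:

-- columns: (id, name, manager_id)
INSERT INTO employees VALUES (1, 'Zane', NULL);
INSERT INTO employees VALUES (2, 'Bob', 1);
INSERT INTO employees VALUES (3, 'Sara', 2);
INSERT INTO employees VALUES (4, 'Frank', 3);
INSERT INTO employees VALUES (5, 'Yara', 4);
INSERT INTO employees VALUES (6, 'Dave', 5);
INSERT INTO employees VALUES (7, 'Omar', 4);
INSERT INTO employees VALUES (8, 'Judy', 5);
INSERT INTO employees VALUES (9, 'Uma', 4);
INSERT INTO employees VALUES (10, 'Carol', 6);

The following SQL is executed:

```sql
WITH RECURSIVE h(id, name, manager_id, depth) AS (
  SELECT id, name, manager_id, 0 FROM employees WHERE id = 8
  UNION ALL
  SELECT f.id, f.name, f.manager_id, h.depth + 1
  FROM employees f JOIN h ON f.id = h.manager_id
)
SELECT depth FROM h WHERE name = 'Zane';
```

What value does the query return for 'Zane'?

Base: id=8 (Judy), manager_id=5, depth 0.
Iteration 1: join on id=5 -> Yara (id 5, manager_id=4, depth 1).
Iteration 2: join on id=4 -> Frank (id 4, manager_id=3, depth 2).
Iteration 3: join on id=3 -> Sara (id 3, manager_id=2, depth 3).
Iteration 4: join on id=2 -> Bob (id 2, manager_id=1, depth 4).
Iteration 5: join on id=1 -> Zane (id 1, manager_id=NULL, depth 5).
Iteration 6: manager_id is NULL; no match; recursion stops.

5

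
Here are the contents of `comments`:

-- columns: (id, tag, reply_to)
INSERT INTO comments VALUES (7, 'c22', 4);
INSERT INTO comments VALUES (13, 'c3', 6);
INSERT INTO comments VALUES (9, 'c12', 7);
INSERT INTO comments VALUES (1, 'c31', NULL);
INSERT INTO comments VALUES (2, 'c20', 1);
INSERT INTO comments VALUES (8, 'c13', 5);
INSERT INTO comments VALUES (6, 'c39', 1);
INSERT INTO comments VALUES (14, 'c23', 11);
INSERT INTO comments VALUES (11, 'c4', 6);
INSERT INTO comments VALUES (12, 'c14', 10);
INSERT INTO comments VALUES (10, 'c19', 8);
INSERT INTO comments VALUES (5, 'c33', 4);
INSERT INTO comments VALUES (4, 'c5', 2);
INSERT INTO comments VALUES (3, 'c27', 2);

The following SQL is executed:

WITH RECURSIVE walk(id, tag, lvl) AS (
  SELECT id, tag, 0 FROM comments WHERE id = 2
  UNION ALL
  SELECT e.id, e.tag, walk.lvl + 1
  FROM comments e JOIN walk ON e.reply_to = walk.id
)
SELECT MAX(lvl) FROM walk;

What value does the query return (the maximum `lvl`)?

Base: id=2 (c20) at lvl 0.
Iteration 1: rows with reply_to in {2} -> c27 (id 3, lvl 1), c5 (id 4, lvl 1).
Iteration 2: rows with reply_to in {3,4} -> c33 (id 5, lvl 2), c22 (id 7, lvl 2).
Iteration 3: rows with reply_to in {5,7} -> c13 (id 8, lvl 3), c12 (id 9, lvl 3).
Iteration 4: rows with reply_to in {8,9} -> c19 (id 10, lvl 4).
Iteration 5: rows with reply_to in {10} -> c14 (id 12, lvl 5).
Iteration 6: no rows with reply_to in {12}; recursion stops.
lvl values: 0, 1, 1, 2, 2, 3, 3, 4, 5; the maximum is 5.

5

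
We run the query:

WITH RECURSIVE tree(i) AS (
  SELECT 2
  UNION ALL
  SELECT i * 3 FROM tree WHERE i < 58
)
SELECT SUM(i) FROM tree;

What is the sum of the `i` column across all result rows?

242

Base: i=2.
Iteration 1: 2 < 58 holds -> i = 2 * 3 = 6.
Iteration 2: 6 < 58 holds -> i = 6 * 3 = 18.
Iteration 3: 18 < 58 holds -> i = 18 * 3 = 54.
Iteration 4: 54 < 58 holds -> i = 54 * 3 = 162.
Iteration 5: 162 < 58 fails; recursion stops.
SUM(i) = 2 + 6 + 18 + 54 + 162 = 242.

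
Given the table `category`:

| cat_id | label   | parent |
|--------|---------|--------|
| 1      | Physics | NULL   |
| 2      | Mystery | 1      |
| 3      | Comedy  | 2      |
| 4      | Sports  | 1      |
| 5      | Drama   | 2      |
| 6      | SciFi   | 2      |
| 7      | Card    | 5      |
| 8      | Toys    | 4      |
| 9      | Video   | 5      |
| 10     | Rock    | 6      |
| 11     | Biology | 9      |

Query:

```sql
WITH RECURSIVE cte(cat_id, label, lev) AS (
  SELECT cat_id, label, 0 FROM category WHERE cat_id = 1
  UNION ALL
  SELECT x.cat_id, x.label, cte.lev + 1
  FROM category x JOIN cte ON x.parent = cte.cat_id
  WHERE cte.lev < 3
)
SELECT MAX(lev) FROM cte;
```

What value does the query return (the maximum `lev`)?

Base: cat_id=1 (Physics) at lev 0.
Iteration 1: rows with parent in {1} -> Mystery (id 2, lev 1), Sports (id 4, lev 1).
Iteration 2: rows with parent in {2,4} -> Comedy (id 3, lev 2), Drama (id 5, lev 2), SciFi (id 6, lev 2), Toys (id 8, lev 2).
Iteration 3: rows with parent in {3,5,6,8} -> Card (id 7, lev 3), Video (id 9, lev 3), Rock (id 10, lev 3).
Iteration 4: lev < 3 fails for all current rows; recursion stops.
lev values: 0, 1, 1, 2, 2, 2, 2, 3, 3, 3; the maximum is 3.

3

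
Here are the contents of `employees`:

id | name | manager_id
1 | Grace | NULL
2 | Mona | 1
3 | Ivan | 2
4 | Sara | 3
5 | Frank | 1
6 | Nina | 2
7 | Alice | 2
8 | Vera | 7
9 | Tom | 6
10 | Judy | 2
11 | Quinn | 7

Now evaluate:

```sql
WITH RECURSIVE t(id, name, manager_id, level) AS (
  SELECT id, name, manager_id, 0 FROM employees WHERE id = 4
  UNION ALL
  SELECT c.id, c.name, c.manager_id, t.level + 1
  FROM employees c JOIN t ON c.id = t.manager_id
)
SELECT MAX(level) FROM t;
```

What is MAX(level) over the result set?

3

Base: id=4 (Sara), manager_id=3, level 0.
Iteration 1: join on id=3 -> Ivan (id 3, manager_id=2, level 1).
Iteration 2: join on id=2 -> Mona (id 2, manager_id=1, level 2).
Iteration 3: join on id=1 -> Grace (id 1, manager_id=NULL, level 3).
Iteration 4: manager_id is NULL; no match; recursion stops.
level values: 0, 1, 2, 3; the maximum is 3.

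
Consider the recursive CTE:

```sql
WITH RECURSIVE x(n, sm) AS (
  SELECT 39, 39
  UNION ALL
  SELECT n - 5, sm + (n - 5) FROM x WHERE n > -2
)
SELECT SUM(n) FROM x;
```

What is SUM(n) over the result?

165

Base: n=39, sm=39.
Iteration 1: 39 > -2 holds -> n = 39 - 5 = 34, sm = 39 + 34 = 73.
Iteration 2: 34 > -2 holds -> n = 34 - 5 = 29, sm = 73 + 29 = 102.
Iteration 3: 29 > -2 holds -> n = 29 - 5 = 24, sm = 102 + 24 = 126.
Iteration 4: 24 > -2 holds -> n = 24 - 5 = 19, sm = 126 + 19 = 145.
Iteration 5: 19 > -2 holds -> n = 19 - 5 = 14, sm = 145 + 14 = 159.
Iteration 6: 14 > -2 holds -> n = 14 - 5 = 9, sm = 159 + 9 = 168.
Iteration 7: 9 > -2 holds -> n = 9 - 5 = 4, sm = 168 + 4 = 172.
Iteration 8: 4 > -2 holds -> n = 4 - 5 = -1, sm = 172 + -1 = 171.
Iteration 9: -1 > -2 holds -> n = -1 - 5 = -6, sm = 171 + -6 = 165.
Iteration 10: -6 > -2 fails; recursion stops.
SUM(n) = 39 + 34 + 29 + 24 + 19 + 14 + 9 + 4 + -1 + -6 = 165.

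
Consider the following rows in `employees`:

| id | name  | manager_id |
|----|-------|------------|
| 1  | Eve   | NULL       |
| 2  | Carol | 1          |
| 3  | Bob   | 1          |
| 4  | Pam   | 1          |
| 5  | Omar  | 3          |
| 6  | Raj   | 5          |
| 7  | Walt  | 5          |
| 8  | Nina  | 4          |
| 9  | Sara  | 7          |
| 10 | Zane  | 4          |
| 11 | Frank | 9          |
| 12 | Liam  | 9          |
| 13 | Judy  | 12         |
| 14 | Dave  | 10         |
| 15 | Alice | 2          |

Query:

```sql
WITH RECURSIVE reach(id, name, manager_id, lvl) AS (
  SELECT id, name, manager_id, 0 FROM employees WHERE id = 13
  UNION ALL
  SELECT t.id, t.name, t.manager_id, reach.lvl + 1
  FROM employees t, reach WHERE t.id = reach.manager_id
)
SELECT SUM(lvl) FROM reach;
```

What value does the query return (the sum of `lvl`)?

21

Base: id=13 (Judy), manager_id=12, lvl 0.
Iteration 1: join on id=12 -> Liam (id 12, manager_id=9, lvl 1).
Iteration 2: join on id=9 -> Sara (id 9, manager_id=7, lvl 2).
Iteration 3: join on id=7 -> Walt (id 7, manager_id=5, lvl 3).
Iteration 4: join on id=5 -> Omar (id 5, manager_id=3, lvl 4).
Iteration 5: join on id=3 -> Bob (id 3, manager_id=1, lvl 5).
Iteration 6: join on id=1 -> Eve (id 1, manager_id=NULL, lvl 6).
Iteration 7: manager_id is NULL; no match; recursion stops.
SUM(lvl) = 0 + 1 + 2 + 3 + 4 + 5 + 6 = 21.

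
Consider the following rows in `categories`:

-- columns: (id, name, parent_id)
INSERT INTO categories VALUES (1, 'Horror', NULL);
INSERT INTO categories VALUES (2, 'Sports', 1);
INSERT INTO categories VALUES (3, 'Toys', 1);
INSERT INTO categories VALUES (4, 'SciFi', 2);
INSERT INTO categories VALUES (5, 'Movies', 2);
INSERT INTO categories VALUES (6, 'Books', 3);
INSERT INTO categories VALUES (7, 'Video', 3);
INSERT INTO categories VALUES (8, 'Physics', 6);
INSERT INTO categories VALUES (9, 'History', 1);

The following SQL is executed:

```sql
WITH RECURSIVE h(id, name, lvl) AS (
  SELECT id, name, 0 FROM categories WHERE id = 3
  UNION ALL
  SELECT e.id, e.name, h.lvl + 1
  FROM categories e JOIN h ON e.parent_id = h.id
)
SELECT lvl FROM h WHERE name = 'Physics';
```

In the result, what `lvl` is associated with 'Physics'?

2

Base: id=3 (Toys) at lvl 0.
Iteration 1: rows with parent_id in {3} -> Books (id 6, lvl 1), Video (id 7, lvl 1).
Iteration 2: rows with parent_id in {6,7} -> Physics (id 8, lvl 2).
Iteration 3: no rows with parent_id in {8}; recursion stops.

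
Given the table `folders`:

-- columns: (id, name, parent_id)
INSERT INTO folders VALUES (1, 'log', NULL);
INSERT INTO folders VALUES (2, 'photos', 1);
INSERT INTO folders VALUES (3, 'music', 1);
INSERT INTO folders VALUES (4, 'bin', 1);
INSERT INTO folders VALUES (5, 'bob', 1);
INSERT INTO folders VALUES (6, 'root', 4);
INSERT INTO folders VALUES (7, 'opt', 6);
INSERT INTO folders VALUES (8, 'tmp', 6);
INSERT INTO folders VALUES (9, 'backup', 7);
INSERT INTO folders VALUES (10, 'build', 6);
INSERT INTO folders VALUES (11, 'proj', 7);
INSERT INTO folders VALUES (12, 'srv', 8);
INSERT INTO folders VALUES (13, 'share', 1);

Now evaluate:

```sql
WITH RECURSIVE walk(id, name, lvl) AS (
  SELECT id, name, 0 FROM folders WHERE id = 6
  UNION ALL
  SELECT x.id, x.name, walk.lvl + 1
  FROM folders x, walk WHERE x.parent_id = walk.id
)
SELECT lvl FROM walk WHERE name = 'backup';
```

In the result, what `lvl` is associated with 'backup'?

2

Base: id=6 (root) at lvl 0.
Iteration 1: rows with parent_id in {6} -> opt (id 7, lvl 1), tmp (id 8, lvl 1), build (id 10, lvl 1).
Iteration 2: rows with parent_id in {7,8,10} -> backup (id 9, lvl 2), proj (id 11, lvl 2), srv (id 12, lvl 2).
Iteration 3: no rows with parent_id in {9,11,12}; recursion stops.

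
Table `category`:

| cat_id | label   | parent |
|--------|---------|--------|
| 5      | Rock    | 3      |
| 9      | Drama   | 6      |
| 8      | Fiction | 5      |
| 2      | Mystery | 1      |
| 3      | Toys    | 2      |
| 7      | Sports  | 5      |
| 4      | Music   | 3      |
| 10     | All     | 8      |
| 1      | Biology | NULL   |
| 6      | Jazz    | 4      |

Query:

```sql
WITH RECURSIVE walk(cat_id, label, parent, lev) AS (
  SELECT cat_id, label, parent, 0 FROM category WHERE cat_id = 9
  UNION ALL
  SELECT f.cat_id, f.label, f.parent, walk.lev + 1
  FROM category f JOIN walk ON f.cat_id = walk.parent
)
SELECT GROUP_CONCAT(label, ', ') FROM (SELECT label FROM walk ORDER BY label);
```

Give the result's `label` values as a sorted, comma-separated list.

Biology, Drama, Jazz, Music, Mystery, Toys

Base: cat_id=9 (Drama), parent=6, lev 0.
Iteration 1: join on cat_id=6 -> Jazz (id 6, parent=4, lev 1).
Iteration 2: join on cat_id=4 -> Music (id 4, parent=3, lev 2).
Iteration 3: join on cat_id=3 -> Toys (id 3, parent=2, lev 3).
Iteration 4: join on cat_id=2 -> Mystery (id 2, parent=1, lev 4).
Iteration 5: join on cat_id=1 -> Biology (id 1, parent=NULL, lev 5).
Iteration 6: parent is NULL; no match; recursion stops.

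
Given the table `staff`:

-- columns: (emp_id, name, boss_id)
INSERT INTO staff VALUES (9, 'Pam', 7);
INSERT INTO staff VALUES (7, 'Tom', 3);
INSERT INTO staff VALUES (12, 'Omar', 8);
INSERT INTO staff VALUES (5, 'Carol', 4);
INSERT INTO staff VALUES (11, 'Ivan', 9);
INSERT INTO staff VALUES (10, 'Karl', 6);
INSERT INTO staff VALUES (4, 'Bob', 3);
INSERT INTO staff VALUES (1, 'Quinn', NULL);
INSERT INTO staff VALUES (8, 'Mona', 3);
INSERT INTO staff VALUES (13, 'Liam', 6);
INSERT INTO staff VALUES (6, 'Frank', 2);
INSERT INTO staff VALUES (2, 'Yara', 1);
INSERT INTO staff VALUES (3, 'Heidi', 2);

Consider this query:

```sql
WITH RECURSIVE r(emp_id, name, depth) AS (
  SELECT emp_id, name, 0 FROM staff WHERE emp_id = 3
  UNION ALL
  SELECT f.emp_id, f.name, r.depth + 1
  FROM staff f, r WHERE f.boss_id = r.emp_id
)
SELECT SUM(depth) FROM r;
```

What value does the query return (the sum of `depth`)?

Base: emp_id=3 (Heidi) at depth 0.
Iteration 1: rows with boss_id in {3} -> Bob (id 4, depth 1), Tom (id 7, depth 1), Mona (id 8, depth 1).
Iteration 2: rows with boss_id in {4,7,8} -> Carol (id 5, depth 2), Pam (id 9, depth 2), Omar (id 12, depth 2).
Iteration 3: rows with boss_id in {5,9,12} -> Ivan (id 11, depth 3).
Iteration 4: no rows with boss_id in {11}; recursion stops.
SUM(depth) = 0 + 1 + 1 + 1 + 2 + 2 + 2 + 3 = 12.

12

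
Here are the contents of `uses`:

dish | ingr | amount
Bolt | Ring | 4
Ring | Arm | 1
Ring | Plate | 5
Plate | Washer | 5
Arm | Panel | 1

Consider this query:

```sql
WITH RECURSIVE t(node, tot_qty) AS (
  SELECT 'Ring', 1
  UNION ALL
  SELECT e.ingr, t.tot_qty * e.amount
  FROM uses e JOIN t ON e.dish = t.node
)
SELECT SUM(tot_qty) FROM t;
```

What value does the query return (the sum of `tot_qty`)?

Base: (Ring, tot_qty=1).
Iteration 1: components of {Ring} -> Arm = 1*1 = 1, Plate = 1*5 = 5.
Iteration 2: components of {Arm,Plate} -> Panel = 1*1 = 1, Washer = 5*5 = 25.
Iteration 3: no further components; recursion stops.
SUM(tot_qty) = 1 + 1 + 5 + 1 + 25 = 33.

33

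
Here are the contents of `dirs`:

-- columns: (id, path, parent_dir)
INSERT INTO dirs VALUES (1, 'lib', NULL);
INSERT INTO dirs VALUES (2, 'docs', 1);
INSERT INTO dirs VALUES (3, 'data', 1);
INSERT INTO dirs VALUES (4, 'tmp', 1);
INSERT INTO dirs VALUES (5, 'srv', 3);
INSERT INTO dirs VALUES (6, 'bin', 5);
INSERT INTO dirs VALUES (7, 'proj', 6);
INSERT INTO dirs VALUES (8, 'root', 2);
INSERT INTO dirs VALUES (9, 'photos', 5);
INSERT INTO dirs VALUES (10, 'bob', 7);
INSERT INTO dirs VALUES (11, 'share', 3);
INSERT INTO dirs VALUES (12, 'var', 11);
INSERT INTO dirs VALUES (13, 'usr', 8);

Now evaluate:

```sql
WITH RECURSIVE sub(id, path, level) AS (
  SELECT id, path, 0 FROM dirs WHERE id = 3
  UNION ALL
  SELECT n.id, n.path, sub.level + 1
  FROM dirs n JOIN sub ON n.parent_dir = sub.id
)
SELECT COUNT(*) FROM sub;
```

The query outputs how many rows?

Base: id=3 (data) at level 0.
Iteration 1: rows with parent_dir in {3} -> srv (id 5, level 1), share (id 11, level 1).
Iteration 2: rows with parent_dir in {5,11} -> bin (id 6, level 2), photos (id 9, level 2), var (id 12, level 2).
Iteration 3: rows with parent_dir in {6,9,12} -> proj (id 7, level 3).
Iteration 4: rows with parent_dir in {7} -> bob (id 10, level 4).
Iteration 5: no rows with parent_dir in {10}; recursion stops.
Total rows emitted: 8.

8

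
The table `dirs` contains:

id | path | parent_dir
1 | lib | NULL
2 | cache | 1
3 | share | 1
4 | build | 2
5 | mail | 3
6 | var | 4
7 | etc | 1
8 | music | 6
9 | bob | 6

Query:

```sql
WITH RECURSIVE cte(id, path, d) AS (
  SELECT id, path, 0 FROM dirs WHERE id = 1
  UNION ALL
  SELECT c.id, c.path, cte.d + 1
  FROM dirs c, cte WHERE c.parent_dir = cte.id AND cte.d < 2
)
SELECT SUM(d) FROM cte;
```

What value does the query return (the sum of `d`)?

Base: id=1 (lib) at d 0.
Iteration 1: rows with parent_dir in {1} -> cache (id 2, d 1), share (id 3, d 1), etc (id 7, d 1).
Iteration 2: rows with parent_dir in {2,3,7} -> build (id 4, d 2), mail (id 5, d 2).
Iteration 3: d < 2 fails for all current rows; recursion stops.
SUM(d) = 0 + 1 + 1 + 1 + 2 + 2 = 7.

7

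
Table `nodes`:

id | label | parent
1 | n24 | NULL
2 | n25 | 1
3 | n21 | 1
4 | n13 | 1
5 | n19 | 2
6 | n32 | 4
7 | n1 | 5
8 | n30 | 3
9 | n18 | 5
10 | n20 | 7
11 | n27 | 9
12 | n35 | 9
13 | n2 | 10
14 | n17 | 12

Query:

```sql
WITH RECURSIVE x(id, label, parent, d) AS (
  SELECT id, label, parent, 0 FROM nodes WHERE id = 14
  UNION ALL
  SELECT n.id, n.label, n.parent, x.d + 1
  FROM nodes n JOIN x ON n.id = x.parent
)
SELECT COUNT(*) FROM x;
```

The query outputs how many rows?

6

Base: id=14 (n17), parent=12, d 0.
Iteration 1: join on id=12 -> n35 (id 12, parent=9, d 1).
Iteration 2: join on id=9 -> n18 (id 9, parent=5, d 2).
Iteration 3: join on id=5 -> n19 (id 5, parent=2, d 3).
Iteration 4: join on id=2 -> n25 (id 2, parent=1, d 4).
Iteration 5: join on id=1 -> n24 (id 1, parent=NULL, d 5).
Iteration 6: parent is NULL; no match; recursion stops.
Total rows emitted: 6.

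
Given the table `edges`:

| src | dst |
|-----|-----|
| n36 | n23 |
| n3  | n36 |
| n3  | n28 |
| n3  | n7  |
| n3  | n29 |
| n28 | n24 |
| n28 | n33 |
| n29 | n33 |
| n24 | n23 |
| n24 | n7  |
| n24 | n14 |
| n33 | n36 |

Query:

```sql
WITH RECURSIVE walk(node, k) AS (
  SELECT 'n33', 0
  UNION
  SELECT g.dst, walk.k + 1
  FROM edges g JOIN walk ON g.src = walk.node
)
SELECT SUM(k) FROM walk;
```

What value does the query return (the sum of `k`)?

3

Base: (n33, k=0).
Iteration 1: edges from {n33} -> (n36, k=1).
Iteration 2: edges from {n36} -> (n23, k=2).
Iteration 3: no outgoing edges from {n23}; recursion stops.
SUM(k) = 0 + 1 + 2 = 3.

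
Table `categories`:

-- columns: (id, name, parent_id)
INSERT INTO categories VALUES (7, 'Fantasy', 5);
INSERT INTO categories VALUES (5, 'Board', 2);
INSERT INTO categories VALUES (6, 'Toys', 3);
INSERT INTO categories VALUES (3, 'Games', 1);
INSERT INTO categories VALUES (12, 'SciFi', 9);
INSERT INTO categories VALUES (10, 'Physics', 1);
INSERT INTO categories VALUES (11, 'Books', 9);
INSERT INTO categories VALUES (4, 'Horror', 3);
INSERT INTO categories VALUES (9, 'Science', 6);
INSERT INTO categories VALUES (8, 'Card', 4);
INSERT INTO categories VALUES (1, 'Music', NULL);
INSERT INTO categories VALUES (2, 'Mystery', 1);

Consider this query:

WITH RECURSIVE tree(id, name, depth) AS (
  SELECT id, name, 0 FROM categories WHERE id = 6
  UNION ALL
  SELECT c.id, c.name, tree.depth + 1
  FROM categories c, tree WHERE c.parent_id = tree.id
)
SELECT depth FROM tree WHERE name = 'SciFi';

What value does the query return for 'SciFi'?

Base: id=6 (Toys) at depth 0.
Iteration 1: rows with parent_id in {6} -> Science (id 9, depth 1).
Iteration 2: rows with parent_id in {9} -> Books (id 11, depth 2), SciFi (id 12, depth 2).
Iteration 3: no rows with parent_id in {11,12}; recursion stops.

2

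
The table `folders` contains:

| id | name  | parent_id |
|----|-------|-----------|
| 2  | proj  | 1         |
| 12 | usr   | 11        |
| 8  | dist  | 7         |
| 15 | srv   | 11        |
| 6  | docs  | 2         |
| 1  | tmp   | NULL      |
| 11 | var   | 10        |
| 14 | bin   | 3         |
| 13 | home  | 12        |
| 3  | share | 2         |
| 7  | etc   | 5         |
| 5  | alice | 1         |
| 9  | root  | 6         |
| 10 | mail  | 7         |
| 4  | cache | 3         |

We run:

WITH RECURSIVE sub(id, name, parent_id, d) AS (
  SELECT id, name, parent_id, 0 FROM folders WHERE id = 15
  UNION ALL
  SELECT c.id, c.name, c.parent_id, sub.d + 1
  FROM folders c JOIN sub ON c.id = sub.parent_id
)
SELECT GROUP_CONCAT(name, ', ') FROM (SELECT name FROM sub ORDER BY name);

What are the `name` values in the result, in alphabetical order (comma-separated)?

alice, etc, mail, srv, tmp, var

Base: id=15 (srv), parent_id=11, d 0.
Iteration 1: join on id=11 -> var (id 11, parent_id=10, d 1).
Iteration 2: join on id=10 -> mail (id 10, parent_id=7, d 2).
Iteration 3: join on id=7 -> etc (id 7, parent_id=5, d 3).
Iteration 4: join on id=5 -> alice (id 5, parent_id=1, d 4).
Iteration 5: join on id=1 -> tmp (id 1, parent_id=NULL, d 5).
Iteration 6: parent_id is NULL; no match; recursion stops.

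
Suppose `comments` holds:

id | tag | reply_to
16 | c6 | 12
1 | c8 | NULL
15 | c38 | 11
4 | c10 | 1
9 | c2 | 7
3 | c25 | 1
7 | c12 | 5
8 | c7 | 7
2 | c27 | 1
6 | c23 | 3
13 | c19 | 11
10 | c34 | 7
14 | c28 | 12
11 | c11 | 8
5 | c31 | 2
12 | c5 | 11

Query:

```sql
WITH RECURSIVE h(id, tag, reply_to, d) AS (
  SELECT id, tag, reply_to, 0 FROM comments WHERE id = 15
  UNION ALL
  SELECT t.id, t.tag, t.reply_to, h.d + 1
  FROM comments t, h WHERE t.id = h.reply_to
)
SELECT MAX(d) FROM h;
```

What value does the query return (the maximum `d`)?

Base: id=15 (c38), reply_to=11, d 0.
Iteration 1: join on id=11 -> c11 (id 11, reply_to=8, d 1).
Iteration 2: join on id=8 -> c7 (id 8, reply_to=7, d 2).
Iteration 3: join on id=7 -> c12 (id 7, reply_to=5, d 3).
Iteration 4: join on id=5 -> c31 (id 5, reply_to=2, d 4).
Iteration 5: join on id=2 -> c27 (id 2, reply_to=1, d 5).
Iteration 6: join on id=1 -> c8 (id 1, reply_to=NULL, d 6).
Iteration 7: reply_to is NULL; no match; recursion stops.
d values: 0, 1, 2, 3, 4, 5, 6; the maximum is 6.

6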